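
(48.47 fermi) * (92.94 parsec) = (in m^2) 1.39e+05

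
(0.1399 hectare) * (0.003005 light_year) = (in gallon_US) 1.051e+19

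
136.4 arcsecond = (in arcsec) 136.4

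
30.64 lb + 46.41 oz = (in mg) 1.521e+07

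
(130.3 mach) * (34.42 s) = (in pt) 4.329e+09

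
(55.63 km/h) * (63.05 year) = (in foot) 1.008e+11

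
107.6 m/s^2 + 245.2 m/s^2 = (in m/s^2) 352.8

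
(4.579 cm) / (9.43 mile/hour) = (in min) 0.000181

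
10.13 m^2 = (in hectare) 0.001013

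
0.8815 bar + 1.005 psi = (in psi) 13.79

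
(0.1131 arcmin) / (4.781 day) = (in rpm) 7.605e-10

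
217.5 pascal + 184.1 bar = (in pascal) 1.841e+07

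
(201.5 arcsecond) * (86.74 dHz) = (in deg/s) 0.4855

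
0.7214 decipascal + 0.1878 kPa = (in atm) 0.001854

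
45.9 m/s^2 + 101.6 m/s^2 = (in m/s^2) 147.5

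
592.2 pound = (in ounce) 9475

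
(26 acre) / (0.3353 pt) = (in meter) 8.895e+08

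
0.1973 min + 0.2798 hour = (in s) 1019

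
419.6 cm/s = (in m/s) 4.196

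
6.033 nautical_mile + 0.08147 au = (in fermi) 1.219e+25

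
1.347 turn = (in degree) 484.9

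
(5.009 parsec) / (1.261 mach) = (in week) 5.952e+08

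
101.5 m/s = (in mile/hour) 227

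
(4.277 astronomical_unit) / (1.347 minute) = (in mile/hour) 1.771e+10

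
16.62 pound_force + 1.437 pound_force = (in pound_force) 18.06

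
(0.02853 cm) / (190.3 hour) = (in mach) 1.223e-12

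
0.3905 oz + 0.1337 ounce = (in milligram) 1.486e+04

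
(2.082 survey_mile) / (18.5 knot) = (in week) 0.0005821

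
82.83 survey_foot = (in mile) 0.01569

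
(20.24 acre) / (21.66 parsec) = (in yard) 1.34e-13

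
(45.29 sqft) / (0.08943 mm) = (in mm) 4.705e+07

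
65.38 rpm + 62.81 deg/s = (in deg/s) 455.1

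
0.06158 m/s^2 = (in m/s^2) 0.06158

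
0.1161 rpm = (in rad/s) 0.01216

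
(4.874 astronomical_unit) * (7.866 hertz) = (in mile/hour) 1.283e+13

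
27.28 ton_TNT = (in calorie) 2.728e+10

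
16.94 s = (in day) 0.0001961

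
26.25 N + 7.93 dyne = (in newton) 26.25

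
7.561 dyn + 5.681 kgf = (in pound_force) 12.52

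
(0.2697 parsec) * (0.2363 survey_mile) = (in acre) 7.82e+14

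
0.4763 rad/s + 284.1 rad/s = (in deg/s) 1.631e+04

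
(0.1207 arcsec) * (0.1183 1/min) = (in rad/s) 1.154e-09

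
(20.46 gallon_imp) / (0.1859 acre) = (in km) 1.236e-07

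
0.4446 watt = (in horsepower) 0.0005962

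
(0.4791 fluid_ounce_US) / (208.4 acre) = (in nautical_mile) 9.071e-15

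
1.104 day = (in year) 0.003025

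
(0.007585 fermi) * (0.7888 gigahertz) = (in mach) 1.757e-11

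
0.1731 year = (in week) 9.026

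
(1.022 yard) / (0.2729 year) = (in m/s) 1.086e-07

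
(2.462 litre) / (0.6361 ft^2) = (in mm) 41.66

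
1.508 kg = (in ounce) 53.19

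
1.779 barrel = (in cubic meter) 0.2828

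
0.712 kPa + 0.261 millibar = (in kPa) 0.7381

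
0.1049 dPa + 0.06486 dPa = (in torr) 0.0001273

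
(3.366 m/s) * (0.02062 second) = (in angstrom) 6.941e+08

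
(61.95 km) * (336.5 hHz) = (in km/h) 7.505e+09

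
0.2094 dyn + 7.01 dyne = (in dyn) 7.219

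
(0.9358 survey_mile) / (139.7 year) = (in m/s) 3.418e-07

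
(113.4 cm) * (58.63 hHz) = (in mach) 19.53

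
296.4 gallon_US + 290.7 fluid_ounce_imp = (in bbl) 7.109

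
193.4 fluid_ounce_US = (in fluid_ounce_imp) 201.3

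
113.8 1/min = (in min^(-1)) 113.8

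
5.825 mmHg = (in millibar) 7.766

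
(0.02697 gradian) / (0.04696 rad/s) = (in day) 1.044e-07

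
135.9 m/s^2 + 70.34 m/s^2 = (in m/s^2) 206.2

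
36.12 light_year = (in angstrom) 3.417e+27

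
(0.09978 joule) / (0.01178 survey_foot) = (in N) 27.79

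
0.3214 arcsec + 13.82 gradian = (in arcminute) 746.3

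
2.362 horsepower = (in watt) 1761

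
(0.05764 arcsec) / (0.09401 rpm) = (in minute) 4.731e-07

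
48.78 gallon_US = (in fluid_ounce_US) 6244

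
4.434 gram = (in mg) 4434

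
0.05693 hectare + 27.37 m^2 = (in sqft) 6423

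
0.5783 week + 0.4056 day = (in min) 6413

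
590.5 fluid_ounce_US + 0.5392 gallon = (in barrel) 0.1227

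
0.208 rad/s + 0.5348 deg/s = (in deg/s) 12.45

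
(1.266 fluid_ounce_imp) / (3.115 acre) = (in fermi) 2.853e+06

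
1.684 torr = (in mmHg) 1.684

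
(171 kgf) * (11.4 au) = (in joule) 2.86e+15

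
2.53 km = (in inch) 9.961e+04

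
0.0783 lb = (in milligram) 3.552e+04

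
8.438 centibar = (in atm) 0.08328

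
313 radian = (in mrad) 3.13e+05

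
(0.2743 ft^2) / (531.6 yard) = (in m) 5.242e-05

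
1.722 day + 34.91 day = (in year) 0.1004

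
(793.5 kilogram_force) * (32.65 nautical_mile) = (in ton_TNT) 0.1125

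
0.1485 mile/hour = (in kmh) 0.239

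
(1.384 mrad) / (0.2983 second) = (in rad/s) 0.00464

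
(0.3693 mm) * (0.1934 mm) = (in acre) 1.765e-11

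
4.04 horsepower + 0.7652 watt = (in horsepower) 4.041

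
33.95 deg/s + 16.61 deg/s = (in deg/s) 50.56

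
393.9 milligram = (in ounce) 0.01389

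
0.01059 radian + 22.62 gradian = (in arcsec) 7.547e+04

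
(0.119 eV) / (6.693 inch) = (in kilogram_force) 1.144e-20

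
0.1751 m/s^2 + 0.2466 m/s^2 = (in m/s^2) 0.4217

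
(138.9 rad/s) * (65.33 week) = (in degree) 3.144e+11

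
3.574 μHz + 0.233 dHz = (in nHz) 2.33e+07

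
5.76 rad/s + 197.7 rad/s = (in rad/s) 203.5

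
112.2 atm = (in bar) 113.7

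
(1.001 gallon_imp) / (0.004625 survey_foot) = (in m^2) 3.228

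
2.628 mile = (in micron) 4.229e+09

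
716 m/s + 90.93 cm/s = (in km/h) 2581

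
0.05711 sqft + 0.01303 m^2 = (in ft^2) 0.1974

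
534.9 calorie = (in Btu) 2.121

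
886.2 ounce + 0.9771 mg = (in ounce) 886.2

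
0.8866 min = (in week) 8.796e-05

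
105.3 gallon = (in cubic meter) 0.3986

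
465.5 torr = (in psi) 9.001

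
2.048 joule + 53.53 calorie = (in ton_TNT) 5.402e-08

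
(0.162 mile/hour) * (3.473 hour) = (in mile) 0.5626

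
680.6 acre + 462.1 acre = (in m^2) 4.624e+06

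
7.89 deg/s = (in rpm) 1.315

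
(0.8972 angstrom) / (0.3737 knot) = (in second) 4.667e-10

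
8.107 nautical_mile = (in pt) 4.256e+07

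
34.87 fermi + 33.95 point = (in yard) 0.0131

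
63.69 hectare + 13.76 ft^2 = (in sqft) 6.856e+06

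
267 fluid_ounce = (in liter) 7.896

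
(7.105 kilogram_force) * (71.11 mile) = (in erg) 7.974e+13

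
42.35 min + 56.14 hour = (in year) 0.006489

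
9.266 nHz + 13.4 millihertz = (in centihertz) 1.34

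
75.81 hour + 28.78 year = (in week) 1501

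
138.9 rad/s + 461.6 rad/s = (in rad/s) 600.5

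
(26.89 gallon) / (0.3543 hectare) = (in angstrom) 2.873e+05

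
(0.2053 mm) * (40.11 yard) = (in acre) 1.861e-06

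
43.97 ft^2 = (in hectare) 0.0004085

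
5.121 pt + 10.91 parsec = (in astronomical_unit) 2.25e+06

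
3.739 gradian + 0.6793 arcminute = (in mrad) 58.93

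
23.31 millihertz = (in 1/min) 1.399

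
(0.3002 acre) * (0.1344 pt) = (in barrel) 0.3623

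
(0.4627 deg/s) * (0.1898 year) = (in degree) 2.77e+06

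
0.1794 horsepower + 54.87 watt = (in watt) 188.6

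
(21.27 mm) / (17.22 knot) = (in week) 3.97e-09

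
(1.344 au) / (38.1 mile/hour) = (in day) 1.366e+05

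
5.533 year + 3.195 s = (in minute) 2.908e+06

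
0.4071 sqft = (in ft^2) 0.4071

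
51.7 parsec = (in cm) 1.595e+20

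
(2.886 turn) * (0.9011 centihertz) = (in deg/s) 9.362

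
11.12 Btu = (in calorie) 2804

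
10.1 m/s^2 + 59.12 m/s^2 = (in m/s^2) 69.22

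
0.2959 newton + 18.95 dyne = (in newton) 0.2961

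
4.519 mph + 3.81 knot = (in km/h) 14.33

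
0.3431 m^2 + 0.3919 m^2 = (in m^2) 0.735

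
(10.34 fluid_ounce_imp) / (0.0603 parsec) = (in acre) 3.902e-23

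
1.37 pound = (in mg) 6.214e+05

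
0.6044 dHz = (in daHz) 0.006044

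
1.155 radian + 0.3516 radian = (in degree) 86.32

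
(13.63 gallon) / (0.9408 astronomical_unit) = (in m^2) 3.666e-13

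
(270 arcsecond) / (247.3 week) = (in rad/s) 8.752e-12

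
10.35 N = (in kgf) 1.055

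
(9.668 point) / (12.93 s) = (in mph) 0.0005901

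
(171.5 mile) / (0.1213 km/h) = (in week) 13.54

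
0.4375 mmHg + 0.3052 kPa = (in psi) 0.05273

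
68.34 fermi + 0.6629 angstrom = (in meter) 6.636e-11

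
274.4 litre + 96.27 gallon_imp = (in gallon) 188.1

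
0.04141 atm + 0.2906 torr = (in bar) 0.04235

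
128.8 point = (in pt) 128.8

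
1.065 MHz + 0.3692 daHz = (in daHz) 1.065e+05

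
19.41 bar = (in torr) 1.456e+04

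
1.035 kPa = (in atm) 0.01021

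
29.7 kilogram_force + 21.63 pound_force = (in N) 387.5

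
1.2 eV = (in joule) 1.923e-19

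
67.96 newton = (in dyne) 6.796e+06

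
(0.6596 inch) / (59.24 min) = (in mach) 1.384e-08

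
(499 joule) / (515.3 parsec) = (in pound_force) 7.055e-18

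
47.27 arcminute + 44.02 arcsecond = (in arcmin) 48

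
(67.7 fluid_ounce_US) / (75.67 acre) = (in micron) 0.006538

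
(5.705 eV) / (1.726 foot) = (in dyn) 1.737e-13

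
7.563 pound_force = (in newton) 33.64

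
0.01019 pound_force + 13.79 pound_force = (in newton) 61.39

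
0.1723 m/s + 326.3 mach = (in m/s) 1.111e+05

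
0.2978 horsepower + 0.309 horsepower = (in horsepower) 0.6068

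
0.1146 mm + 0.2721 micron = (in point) 0.3256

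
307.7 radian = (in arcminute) 1.058e+06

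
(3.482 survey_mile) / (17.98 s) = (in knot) 605.8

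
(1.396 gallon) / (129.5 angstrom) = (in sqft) 4.392e+06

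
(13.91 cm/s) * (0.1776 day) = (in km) 2.134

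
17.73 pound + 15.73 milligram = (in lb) 17.73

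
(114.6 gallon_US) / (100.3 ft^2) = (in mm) 46.56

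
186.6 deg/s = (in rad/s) 3.257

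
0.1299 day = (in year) 0.0003559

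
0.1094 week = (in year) 0.002098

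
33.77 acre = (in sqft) 1.471e+06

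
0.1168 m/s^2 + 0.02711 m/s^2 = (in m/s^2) 0.1439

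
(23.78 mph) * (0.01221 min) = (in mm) 7788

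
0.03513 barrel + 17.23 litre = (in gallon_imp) 5.019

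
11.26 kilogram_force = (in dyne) 1.104e+07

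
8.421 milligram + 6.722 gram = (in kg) 0.00673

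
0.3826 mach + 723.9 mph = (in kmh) 1634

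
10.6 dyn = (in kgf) 1.081e-05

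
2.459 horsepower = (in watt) 1834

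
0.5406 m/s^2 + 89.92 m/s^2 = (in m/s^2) 90.46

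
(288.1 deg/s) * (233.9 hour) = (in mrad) 4.234e+09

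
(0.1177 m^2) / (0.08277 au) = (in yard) 1.04e-11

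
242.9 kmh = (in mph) 150.9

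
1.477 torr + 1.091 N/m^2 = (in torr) 1.485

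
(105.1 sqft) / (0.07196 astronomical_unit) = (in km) 9.07e-13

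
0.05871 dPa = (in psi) 8.515e-07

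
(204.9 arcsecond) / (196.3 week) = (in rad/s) 8.367e-12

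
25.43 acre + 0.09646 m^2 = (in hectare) 10.29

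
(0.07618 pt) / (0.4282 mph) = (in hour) 3.9e-08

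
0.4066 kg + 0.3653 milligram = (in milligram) 4.066e+05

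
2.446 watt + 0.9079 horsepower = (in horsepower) 0.9112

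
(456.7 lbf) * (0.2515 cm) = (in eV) 3.189e+19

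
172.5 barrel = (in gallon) 7245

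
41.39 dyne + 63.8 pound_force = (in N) 283.8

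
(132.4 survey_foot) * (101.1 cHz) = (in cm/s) 4080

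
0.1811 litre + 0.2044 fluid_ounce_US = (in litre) 0.1871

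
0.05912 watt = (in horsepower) 7.928e-05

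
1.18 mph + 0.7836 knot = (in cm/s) 93.06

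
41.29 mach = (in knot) 2.733e+04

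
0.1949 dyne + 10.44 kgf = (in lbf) 23.02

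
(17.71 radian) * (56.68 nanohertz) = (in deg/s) 5.751e-05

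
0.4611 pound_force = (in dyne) 2.051e+05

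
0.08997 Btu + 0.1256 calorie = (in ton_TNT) 2.281e-08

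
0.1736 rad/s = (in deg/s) 9.947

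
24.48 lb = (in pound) 24.48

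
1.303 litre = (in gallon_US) 0.3442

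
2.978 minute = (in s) 178.7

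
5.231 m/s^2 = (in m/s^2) 5.231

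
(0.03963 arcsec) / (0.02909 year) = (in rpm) 2e-12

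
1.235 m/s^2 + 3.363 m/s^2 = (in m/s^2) 4.598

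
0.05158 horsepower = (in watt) 38.46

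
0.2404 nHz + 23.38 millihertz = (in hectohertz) 0.0002338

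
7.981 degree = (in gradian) 8.868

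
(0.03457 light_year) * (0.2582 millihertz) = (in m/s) 8.445e+10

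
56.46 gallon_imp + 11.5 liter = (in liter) 268.2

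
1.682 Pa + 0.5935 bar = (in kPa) 59.35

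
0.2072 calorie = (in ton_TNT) 2.072e-10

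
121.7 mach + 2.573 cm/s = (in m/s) 4.144e+04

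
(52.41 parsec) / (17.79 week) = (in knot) 2.922e+11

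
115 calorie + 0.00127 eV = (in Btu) 0.4561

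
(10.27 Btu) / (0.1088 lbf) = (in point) 6.346e+07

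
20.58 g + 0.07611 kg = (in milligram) 9.669e+04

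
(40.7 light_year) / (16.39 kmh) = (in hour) 2.349e+13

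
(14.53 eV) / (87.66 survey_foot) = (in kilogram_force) 8.885e-21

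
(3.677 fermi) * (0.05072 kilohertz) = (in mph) 4.172e-13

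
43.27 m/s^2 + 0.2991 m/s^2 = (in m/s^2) 43.57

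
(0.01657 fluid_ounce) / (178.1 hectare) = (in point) 7.799e-10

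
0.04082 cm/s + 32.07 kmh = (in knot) 17.32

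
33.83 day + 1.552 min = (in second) 2.923e+06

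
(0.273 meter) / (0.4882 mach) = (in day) 1.901e-08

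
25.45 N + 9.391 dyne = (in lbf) 5.721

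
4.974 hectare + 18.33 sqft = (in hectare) 4.974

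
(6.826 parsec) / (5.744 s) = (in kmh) 1.32e+17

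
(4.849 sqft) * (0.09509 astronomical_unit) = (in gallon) 1.693e+12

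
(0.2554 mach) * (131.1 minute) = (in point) 1.939e+09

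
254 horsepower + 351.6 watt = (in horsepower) 254.5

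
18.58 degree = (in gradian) 20.64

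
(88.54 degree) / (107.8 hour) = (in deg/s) 0.0002281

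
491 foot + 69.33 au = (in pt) 2.94e+16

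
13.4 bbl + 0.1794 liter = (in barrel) 13.4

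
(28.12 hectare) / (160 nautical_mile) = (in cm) 94.9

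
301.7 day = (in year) 0.8266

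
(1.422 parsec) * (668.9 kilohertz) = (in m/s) 2.935e+22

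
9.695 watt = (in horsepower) 0.013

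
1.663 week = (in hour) 279.4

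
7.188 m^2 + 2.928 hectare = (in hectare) 2.929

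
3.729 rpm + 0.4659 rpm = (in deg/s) 25.17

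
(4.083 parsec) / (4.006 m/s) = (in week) 5.2e+10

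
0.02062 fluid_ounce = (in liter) 0.0006098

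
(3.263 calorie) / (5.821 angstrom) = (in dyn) 2.345e+15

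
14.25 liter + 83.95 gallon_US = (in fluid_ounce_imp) 1.169e+04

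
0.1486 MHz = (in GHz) 0.0001486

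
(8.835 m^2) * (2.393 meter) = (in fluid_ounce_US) 7.149e+05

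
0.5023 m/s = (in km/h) 1.808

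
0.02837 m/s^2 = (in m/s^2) 0.02837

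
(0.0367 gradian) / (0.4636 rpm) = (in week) 1.963e-08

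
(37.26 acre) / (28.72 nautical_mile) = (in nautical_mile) 0.001531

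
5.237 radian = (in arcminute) 1.8e+04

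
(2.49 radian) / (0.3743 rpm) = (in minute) 1.059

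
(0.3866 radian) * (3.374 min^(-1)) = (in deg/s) 1.246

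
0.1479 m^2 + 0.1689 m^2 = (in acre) 7.828e-05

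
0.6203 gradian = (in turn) 0.001551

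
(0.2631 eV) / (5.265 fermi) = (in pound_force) 1.8e-06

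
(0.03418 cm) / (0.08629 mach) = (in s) 1.163e-05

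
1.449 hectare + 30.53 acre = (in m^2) 1.38e+05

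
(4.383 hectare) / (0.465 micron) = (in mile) 5.857e+07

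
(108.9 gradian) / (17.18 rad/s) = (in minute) 0.001659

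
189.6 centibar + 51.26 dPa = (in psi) 27.5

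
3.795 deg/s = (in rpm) 0.6325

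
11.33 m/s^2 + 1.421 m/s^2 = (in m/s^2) 12.75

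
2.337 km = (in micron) 2.337e+09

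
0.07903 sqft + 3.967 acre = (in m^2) 1.605e+04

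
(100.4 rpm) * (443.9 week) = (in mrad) 2.823e+12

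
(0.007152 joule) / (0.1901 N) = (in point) 106.6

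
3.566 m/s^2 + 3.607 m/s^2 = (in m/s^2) 7.173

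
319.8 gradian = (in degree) 287.8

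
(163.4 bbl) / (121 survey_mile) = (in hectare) 1.334e-08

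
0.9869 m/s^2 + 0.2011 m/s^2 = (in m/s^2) 1.188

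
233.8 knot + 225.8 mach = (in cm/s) 7.701e+06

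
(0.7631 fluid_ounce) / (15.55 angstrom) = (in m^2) 1.451e+04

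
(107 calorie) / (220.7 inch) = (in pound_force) 17.95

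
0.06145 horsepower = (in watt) 45.82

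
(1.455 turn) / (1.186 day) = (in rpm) 0.000852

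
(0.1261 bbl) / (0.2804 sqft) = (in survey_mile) 0.0004782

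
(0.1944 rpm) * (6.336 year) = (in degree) 2.331e+08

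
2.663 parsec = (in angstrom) 8.217e+26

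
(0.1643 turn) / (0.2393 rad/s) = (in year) 1.368e-07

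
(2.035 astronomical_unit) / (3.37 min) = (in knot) 2.927e+09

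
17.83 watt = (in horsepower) 0.02391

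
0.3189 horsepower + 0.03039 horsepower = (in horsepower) 0.3493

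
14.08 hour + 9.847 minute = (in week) 0.08479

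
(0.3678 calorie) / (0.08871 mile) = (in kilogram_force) 0.001099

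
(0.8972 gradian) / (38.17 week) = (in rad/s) 6.105e-10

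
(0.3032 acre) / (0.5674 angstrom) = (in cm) 2.163e+15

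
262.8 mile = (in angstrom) 4.229e+15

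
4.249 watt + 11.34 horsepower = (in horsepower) 11.35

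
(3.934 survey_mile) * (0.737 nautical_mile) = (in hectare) 864.2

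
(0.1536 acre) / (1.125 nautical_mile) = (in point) 845.7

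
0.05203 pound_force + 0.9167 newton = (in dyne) 1.148e+05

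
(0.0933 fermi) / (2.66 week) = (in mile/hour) 1.297e-22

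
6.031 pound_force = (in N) 26.83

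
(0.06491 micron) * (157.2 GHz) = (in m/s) 1.02e+04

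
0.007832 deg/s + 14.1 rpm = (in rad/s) 1.477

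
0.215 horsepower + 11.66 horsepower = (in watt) 8855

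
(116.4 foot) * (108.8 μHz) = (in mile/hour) 0.008635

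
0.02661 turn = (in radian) 0.1672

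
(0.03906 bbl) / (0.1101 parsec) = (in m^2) 1.828e-18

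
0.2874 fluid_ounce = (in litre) 0.008499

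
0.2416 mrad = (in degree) 0.01384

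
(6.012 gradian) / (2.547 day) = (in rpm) 4.098e-06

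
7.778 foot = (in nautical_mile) 0.00128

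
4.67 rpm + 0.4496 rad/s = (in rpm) 8.963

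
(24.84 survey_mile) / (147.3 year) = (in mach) 2.527e-08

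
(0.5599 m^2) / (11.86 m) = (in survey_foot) 0.1549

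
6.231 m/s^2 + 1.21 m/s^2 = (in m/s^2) 7.441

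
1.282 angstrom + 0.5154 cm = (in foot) 0.01691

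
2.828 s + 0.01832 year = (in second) 5.777e+05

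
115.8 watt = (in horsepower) 0.1553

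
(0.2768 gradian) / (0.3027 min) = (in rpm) 0.002286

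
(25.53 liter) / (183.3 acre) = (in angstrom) 344.2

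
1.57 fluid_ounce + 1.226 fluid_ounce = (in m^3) 8.269e-05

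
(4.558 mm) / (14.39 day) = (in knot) 7.126e-09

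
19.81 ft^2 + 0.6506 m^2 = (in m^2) 2.491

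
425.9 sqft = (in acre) 0.009777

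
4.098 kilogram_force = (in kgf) 4.098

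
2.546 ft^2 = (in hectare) 2.365e-05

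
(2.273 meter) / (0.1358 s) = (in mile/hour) 37.44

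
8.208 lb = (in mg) 3.723e+06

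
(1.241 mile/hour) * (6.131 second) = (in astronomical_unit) 2.274e-11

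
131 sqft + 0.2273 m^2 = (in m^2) 12.4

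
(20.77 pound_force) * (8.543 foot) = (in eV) 1.502e+21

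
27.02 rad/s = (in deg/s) 1548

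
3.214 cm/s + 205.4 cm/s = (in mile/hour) 4.667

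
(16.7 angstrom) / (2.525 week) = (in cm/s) 1.094e-13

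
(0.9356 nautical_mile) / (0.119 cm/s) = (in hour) 404.5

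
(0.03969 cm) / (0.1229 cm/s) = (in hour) 8.971e-05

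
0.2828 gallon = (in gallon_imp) 0.2355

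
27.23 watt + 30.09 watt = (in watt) 57.32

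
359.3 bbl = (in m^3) 57.12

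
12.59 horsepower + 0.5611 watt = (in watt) 9389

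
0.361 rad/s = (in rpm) 3.447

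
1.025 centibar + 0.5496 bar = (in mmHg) 419.9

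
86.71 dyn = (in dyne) 86.71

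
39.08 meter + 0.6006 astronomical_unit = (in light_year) 9.497e-06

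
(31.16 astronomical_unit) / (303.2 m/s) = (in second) 1.537e+10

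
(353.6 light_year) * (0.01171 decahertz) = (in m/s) 3.917e+17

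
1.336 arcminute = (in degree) 0.02227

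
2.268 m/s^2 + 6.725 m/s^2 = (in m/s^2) 8.993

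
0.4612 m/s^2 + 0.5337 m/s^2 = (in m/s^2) 0.9949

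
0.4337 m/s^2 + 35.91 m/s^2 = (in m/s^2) 36.34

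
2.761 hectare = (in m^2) 2.761e+04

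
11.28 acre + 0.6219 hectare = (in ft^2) 5.583e+05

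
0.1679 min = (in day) 0.0001166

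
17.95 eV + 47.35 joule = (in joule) 47.35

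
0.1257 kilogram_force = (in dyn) 1.233e+05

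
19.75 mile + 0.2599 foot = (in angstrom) 3.178e+14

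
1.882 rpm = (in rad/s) 0.1971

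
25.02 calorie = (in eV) 6.534e+20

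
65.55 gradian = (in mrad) 1030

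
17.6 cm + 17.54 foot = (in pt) 1.565e+04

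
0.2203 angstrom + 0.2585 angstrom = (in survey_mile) 2.975e-14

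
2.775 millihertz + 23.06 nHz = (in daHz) 0.0002775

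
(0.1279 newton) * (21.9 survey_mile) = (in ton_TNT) 1.077e-06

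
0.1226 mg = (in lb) 2.703e-07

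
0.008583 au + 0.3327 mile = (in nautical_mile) 6.933e+05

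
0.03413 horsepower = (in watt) 25.45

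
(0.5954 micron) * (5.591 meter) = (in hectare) 3.329e-10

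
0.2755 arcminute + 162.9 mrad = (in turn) 0.02594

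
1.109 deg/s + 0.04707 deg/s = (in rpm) 0.1927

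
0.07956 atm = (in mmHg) 60.47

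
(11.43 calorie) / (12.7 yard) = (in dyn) 4.118e+05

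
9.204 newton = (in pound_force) 2.069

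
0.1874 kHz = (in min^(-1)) 1.124e+04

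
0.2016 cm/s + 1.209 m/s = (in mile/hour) 2.709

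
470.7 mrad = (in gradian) 29.97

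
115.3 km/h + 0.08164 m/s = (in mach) 0.0943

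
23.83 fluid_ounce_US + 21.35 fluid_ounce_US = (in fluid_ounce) 45.18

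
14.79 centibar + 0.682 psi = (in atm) 0.1924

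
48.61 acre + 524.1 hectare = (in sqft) 5.853e+07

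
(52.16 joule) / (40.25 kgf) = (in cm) 13.21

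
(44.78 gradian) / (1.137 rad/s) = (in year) 1.962e-08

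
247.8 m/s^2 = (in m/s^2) 247.8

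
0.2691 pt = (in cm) 0.009493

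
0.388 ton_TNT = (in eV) 1.013e+28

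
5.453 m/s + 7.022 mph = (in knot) 16.7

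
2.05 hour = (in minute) 123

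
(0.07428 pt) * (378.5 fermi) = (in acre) 2.451e-21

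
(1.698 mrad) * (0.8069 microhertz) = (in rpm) 1.308e-08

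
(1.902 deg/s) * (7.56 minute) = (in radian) 15.06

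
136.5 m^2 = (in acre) 0.03373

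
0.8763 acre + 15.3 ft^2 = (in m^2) 3548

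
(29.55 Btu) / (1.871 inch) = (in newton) 6.56e+05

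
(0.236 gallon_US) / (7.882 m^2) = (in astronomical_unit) 7.576e-16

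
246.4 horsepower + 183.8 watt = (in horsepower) 246.6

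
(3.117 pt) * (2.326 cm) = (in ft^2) 0.0002753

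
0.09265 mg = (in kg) 9.265e-08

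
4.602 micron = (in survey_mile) 2.86e-09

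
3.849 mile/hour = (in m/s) 1.721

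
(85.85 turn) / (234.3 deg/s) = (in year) 4.183e-06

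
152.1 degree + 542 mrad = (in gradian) 203.5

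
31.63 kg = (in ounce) 1116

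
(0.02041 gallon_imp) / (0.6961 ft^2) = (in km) 1.435e-06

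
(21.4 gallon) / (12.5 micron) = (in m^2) 6481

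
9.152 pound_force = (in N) 40.71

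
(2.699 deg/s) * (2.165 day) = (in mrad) 8.812e+06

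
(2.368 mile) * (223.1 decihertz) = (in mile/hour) 1.902e+05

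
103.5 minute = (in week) 0.01027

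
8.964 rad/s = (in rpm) 85.6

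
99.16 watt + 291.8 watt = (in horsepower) 0.5243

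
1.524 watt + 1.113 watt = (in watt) 2.637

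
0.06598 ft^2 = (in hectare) 6.13e-07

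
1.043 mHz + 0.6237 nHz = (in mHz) 1.043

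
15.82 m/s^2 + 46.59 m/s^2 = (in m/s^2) 62.41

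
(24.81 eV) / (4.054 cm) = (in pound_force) 2.204e-17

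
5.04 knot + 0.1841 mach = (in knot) 126.9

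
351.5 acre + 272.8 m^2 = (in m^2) 1.423e+06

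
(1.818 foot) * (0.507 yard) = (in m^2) 0.2569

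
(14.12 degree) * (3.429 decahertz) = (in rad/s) 8.45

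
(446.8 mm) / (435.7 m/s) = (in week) 1.696e-09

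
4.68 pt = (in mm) 1.651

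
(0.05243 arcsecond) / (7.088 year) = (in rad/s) 1.137e-15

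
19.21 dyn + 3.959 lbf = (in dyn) 1.761e+06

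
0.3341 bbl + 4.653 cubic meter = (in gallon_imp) 1035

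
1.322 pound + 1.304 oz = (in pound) 1.403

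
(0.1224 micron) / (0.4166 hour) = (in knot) 1.586e-10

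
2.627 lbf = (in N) 11.69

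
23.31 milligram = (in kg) 2.331e-05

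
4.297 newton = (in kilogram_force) 0.4382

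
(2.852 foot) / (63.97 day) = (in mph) 3.518e-07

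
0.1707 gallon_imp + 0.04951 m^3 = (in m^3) 0.05029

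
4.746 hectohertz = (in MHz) 0.0004746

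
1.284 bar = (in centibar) 128.4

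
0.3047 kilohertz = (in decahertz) 30.47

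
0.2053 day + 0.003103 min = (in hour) 4.927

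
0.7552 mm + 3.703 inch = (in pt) 268.8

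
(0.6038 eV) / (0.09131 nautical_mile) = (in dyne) 5.721e-17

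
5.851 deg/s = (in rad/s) 0.1021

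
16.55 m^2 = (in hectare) 0.001655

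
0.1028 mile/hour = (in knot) 0.08933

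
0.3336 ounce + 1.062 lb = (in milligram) 4.912e+05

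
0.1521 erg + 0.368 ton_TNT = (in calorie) 3.68e+08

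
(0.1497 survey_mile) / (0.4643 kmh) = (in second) 1868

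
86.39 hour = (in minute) 5183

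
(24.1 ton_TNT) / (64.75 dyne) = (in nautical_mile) 8.409e+10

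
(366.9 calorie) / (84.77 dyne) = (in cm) 1.811e+08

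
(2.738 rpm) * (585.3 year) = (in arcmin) 1.819e+13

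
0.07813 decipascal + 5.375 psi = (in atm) 0.3657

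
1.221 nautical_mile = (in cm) 2.261e+05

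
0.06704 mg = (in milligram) 0.06704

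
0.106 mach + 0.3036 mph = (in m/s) 36.23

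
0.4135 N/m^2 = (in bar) 4.135e-06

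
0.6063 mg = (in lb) 1.337e-06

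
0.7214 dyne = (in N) 7.214e-06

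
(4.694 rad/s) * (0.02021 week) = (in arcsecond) 1.183e+10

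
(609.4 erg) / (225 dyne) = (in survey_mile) 1.683e-05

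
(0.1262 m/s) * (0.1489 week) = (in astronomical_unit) 7.597e-08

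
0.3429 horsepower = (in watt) 255.7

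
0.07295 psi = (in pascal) 503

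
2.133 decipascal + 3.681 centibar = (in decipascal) 3.681e+04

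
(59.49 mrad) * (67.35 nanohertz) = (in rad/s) 4.007e-09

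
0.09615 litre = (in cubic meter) 9.615e-05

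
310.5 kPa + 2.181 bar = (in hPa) 5286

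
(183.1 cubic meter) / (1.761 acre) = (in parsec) 8.326e-19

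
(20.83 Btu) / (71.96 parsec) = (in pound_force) 2.225e-15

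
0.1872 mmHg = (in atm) 0.0002463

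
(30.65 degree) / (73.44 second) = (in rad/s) 0.007284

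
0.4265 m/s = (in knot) 0.829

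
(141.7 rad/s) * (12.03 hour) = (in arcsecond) 1.266e+12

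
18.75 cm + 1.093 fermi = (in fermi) 1.875e+14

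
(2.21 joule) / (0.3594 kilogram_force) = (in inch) 24.69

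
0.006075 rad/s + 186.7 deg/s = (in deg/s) 187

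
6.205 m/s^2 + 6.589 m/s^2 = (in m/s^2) 12.79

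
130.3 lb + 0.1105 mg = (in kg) 59.1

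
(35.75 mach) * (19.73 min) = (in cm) 1.441e+09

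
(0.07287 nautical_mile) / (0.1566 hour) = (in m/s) 0.2394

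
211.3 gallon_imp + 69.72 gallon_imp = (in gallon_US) 337.5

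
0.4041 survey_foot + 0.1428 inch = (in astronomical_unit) 8.476e-13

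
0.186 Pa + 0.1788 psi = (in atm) 0.01217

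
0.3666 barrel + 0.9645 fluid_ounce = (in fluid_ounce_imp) 2052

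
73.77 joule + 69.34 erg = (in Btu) 0.06992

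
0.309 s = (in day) 3.576e-06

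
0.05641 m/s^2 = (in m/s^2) 0.05641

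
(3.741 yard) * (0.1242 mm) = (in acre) 1.05e-07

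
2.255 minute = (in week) 0.0002237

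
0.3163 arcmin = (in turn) 1.464e-05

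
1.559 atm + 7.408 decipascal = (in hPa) 1580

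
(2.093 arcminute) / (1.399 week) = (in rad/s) 7.196e-10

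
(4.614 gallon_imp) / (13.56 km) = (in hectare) 1.547e-10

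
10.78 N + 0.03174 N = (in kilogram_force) 1.102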